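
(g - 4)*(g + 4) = g^2 - 16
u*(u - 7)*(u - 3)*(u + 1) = u^4 - 9*u^3 + 11*u^2 + 21*u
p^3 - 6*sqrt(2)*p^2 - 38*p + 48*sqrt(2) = (p - 8*sqrt(2))*(p - sqrt(2))*(p + 3*sqrt(2))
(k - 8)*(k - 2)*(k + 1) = k^3 - 9*k^2 + 6*k + 16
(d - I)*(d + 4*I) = d^2 + 3*I*d + 4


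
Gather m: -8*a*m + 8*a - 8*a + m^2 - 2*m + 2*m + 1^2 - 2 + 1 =-8*a*m + m^2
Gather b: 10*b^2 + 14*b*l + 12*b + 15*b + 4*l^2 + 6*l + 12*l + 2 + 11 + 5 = 10*b^2 + b*(14*l + 27) + 4*l^2 + 18*l + 18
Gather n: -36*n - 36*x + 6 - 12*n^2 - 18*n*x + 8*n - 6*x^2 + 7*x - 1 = -12*n^2 + n*(-18*x - 28) - 6*x^2 - 29*x + 5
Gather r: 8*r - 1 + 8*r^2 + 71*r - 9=8*r^2 + 79*r - 10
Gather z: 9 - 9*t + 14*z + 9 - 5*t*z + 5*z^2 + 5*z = -9*t + 5*z^2 + z*(19 - 5*t) + 18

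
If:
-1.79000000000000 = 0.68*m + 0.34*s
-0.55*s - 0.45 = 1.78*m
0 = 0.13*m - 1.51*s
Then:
No Solution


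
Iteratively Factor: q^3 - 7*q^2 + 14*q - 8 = (q - 1)*(q^2 - 6*q + 8) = (q - 4)*(q - 1)*(q - 2)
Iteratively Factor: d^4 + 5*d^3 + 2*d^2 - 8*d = (d)*(d^3 + 5*d^2 + 2*d - 8) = d*(d + 2)*(d^2 + 3*d - 4) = d*(d + 2)*(d + 4)*(d - 1)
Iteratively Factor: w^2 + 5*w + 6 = (w + 2)*(w + 3)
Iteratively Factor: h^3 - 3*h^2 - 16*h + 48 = (h - 4)*(h^2 + h - 12) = (h - 4)*(h - 3)*(h + 4)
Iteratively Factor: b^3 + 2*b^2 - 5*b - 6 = (b + 3)*(b^2 - b - 2) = (b - 2)*(b + 3)*(b + 1)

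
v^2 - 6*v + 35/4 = (v - 7/2)*(v - 5/2)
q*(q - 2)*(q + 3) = q^3 + q^2 - 6*q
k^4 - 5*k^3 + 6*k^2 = k^2*(k - 3)*(k - 2)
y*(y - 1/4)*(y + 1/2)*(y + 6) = y^4 + 25*y^3/4 + 11*y^2/8 - 3*y/4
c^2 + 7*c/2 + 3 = (c + 3/2)*(c + 2)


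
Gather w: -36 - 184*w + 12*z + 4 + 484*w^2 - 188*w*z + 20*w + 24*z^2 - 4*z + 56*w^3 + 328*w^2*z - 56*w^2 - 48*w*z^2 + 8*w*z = 56*w^3 + w^2*(328*z + 428) + w*(-48*z^2 - 180*z - 164) + 24*z^2 + 8*z - 32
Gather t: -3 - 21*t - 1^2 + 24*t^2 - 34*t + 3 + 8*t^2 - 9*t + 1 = 32*t^2 - 64*t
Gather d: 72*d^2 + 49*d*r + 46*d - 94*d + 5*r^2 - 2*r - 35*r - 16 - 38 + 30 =72*d^2 + d*(49*r - 48) + 5*r^2 - 37*r - 24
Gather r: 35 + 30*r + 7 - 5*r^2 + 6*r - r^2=-6*r^2 + 36*r + 42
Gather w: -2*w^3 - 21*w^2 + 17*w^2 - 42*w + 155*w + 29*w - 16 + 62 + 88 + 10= -2*w^3 - 4*w^2 + 142*w + 144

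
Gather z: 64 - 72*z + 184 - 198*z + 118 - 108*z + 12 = 378 - 378*z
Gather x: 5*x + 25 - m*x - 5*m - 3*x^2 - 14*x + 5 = -5*m - 3*x^2 + x*(-m - 9) + 30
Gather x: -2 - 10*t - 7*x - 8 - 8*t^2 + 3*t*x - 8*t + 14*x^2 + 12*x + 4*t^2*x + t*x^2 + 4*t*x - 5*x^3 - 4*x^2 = -8*t^2 - 18*t - 5*x^3 + x^2*(t + 10) + x*(4*t^2 + 7*t + 5) - 10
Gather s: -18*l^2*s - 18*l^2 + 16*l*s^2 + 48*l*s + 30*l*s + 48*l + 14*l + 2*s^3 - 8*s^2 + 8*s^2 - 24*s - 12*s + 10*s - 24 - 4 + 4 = -18*l^2 + 16*l*s^2 + 62*l + 2*s^3 + s*(-18*l^2 + 78*l - 26) - 24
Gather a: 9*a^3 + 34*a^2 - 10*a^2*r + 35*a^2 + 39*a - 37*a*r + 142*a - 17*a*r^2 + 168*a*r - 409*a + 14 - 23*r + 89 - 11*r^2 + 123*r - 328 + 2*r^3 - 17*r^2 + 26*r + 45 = 9*a^3 + a^2*(69 - 10*r) + a*(-17*r^2 + 131*r - 228) + 2*r^3 - 28*r^2 + 126*r - 180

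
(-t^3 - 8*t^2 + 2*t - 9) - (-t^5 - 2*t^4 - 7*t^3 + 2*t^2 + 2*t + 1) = t^5 + 2*t^4 + 6*t^3 - 10*t^2 - 10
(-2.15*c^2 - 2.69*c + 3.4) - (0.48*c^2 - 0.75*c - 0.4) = -2.63*c^2 - 1.94*c + 3.8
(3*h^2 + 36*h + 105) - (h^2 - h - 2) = 2*h^2 + 37*h + 107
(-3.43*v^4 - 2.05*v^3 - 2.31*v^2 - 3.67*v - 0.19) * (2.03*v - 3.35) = -6.9629*v^5 + 7.329*v^4 + 2.1782*v^3 + 0.288400000000001*v^2 + 11.9088*v + 0.6365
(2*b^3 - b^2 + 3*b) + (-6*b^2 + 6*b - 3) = 2*b^3 - 7*b^2 + 9*b - 3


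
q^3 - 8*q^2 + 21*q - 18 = (q - 3)^2*(q - 2)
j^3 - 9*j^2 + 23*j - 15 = (j - 5)*(j - 3)*(j - 1)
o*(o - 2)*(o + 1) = o^3 - o^2 - 2*o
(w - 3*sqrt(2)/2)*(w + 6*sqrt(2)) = w^2 + 9*sqrt(2)*w/2 - 18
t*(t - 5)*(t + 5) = t^3 - 25*t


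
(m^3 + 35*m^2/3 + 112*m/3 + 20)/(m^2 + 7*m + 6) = (3*m^2 + 17*m + 10)/(3*(m + 1))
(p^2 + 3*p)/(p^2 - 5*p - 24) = p/(p - 8)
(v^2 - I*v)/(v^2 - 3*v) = (v - I)/(v - 3)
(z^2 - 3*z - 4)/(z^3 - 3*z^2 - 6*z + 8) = (z + 1)/(z^2 + z - 2)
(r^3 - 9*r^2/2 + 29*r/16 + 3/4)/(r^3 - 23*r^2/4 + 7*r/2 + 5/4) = (r^2 - 19*r/4 + 3)/(r^2 - 6*r + 5)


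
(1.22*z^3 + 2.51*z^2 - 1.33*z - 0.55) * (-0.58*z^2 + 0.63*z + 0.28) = -0.7076*z^5 - 0.6872*z^4 + 2.6943*z^3 + 0.1839*z^2 - 0.7189*z - 0.154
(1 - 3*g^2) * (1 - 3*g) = 9*g^3 - 3*g^2 - 3*g + 1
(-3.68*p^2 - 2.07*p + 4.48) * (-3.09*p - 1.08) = 11.3712*p^3 + 10.3707*p^2 - 11.6076*p - 4.8384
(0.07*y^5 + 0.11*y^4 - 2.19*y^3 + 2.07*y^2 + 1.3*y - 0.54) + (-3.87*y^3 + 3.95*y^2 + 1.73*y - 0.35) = 0.07*y^5 + 0.11*y^4 - 6.06*y^3 + 6.02*y^2 + 3.03*y - 0.89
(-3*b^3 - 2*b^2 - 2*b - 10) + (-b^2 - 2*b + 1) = -3*b^3 - 3*b^2 - 4*b - 9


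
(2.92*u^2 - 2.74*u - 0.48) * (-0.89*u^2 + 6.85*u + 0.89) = -2.5988*u^4 + 22.4406*u^3 - 15.743*u^2 - 5.7266*u - 0.4272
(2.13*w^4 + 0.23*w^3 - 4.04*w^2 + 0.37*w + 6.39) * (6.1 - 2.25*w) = -4.7925*w^5 + 12.4755*w^4 + 10.493*w^3 - 25.4765*w^2 - 12.1205*w + 38.979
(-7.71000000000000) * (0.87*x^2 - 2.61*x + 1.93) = -6.7077*x^2 + 20.1231*x - 14.8803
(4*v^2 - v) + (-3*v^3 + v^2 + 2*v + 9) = -3*v^3 + 5*v^2 + v + 9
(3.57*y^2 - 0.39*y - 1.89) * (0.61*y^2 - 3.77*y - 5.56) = 2.1777*y^4 - 13.6968*y^3 - 19.5318*y^2 + 9.2937*y + 10.5084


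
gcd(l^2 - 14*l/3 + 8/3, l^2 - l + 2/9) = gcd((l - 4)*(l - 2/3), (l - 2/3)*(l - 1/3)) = l - 2/3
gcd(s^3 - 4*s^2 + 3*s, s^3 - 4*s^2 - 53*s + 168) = s - 3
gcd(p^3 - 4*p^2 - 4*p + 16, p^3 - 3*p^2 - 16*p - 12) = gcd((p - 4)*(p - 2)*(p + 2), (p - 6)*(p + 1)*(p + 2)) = p + 2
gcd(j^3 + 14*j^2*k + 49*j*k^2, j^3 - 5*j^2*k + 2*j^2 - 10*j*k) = j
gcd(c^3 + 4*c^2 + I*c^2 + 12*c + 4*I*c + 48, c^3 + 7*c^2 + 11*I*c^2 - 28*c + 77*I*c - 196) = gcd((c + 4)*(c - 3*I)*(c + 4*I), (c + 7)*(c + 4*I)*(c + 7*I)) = c + 4*I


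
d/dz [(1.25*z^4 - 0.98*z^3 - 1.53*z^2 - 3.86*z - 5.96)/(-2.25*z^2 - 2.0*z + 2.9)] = (-5.625*z^5 - 5.295*z^4 + 18.42*z^3 - 14.151*z^2 - 35.694*z - 23.114)/(5.0625*z^4 + 9.0*z^3 - 9.05*z^2 - 11.6*z + 8.41)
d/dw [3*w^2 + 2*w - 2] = 6*w + 2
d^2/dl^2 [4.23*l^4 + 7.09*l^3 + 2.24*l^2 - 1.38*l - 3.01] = 50.76*l^2 + 42.54*l + 4.48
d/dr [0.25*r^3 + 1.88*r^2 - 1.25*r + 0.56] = 0.75*r^2 + 3.76*r - 1.25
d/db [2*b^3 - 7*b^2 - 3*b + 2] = 6*b^2 - 14*b - 3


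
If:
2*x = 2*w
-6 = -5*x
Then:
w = 6/5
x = 6/5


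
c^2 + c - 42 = (c - 6)*(c + 7)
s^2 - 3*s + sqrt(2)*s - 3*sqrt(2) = (s - 3)*(s + sqrt(2))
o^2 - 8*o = o*(o - 8)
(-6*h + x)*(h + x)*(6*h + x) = -36*h^3 - 36*h^2*x + h*x^2 + x^3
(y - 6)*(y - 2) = y^2 - 8*y + 12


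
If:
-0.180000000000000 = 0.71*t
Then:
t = -0.25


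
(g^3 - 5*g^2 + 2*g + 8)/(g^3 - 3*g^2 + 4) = (g - 4)/(g - 2)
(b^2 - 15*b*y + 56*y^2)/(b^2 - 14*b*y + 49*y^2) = (-b + 8*y)/(-b + 7*y)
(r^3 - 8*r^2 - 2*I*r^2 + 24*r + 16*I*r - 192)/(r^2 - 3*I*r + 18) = (r^2 + 4*r*(-2 + I) - 32*I)/(r + 3*I)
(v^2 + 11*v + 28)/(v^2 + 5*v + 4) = (v + 7)/(v + 1)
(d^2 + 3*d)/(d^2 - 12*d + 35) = d*(d + 3)/(d^2 - 12*d + 35)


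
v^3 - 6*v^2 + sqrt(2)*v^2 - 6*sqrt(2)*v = v*(v - 6)*(v + sqrt(2))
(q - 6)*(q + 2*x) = q^2 + 2*q*x - 6*q - 12*x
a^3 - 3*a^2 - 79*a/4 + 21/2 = (a - 6)*(a - 1/2)*(a + 7/2)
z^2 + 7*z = z*(z + 7)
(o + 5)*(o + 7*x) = o^2 + 7*o*x + 5*o + 35*x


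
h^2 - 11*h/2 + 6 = (h - 4)*(h - 3/2)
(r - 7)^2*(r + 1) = r^3 - 13*r^2 + 35*r + 49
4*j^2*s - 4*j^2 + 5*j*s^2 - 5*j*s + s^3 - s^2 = (j + s)*(4*j + s)*(s - 1)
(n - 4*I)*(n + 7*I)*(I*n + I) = I*n^3 - 3*n^2 + I*n^2 - 3*n + 28*I*n + 28*I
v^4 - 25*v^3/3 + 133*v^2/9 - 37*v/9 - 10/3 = (v - 6)*(v - 5/3)*(v - 1)*(v + 1/3)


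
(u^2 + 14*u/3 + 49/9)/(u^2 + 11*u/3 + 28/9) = (3*u + 7)/(3*u + 4)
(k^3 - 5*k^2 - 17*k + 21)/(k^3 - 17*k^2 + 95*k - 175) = (k^2 + 2*k - 3)/(k^2 - 10*k + 25)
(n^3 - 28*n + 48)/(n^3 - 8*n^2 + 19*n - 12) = (n^2 + 4*n - 12)/(n^2 - 4*n + 3)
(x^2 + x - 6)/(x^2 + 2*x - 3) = (x - 2)/(x - 1)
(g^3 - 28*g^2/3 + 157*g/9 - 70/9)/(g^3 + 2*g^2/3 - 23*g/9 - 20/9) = (3*g^2 - 23*g + 14)/(3*g^2 + 7*g + 4)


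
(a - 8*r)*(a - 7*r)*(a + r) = a^3 - 14*a^2*r + 41*a*r^2 + 56*r^3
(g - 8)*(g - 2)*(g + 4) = g^3 - 6*g^2 - 24*g + 64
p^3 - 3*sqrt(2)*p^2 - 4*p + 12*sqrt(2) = (p - 2)*(p + 2)*(p - 3*sqrt(2))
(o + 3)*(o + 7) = o^2 + 10*o + 21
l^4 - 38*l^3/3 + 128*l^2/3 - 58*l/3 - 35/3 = (l - 7)*(l - 5)*(l - 1)*(l + 1/3)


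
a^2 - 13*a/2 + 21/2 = (a - 7/2)*(a - 3)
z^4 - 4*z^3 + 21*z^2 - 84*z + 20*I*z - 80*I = (z - 4)*(z - 5*I)*(z + I)*(z + 4*I)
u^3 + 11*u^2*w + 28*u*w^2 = u*(u + 4*w)*(u + 7*w)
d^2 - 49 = (d - 7)*(d + 7)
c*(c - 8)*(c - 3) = c^3 - 11*c^2 + 24*c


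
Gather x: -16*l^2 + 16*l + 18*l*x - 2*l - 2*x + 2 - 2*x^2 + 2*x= -16*l^2 + 18*l*x + 14*l - 2*x^2 + 2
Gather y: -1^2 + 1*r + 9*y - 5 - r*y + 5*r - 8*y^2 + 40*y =6*r - 8*y^2 + y*(49 - r) - 6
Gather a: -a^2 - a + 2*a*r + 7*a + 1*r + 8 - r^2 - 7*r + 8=-a^2 + a*(2*r + 6) - r^2 - 6*r + 16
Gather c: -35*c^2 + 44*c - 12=-35*c^2 + 44*c - 12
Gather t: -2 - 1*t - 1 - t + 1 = -2*t - 2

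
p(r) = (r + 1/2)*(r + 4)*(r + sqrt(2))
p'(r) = (r + 1/2)*(r + 4) + (r + 1/2)*(r + sqrt(2)) + (r + 4)*(r + sqrt(2))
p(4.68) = 274.01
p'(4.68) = 129.43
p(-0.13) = 1.84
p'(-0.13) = 6.88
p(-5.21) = -21.63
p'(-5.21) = 28.17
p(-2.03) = 1.86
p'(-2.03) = -3.29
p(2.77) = 92.63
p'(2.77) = 64.15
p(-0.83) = -0.61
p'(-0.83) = 0.61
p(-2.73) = 3.73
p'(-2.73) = -1.57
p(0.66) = 11.21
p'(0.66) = 17.48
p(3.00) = 108.15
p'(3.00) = 70.85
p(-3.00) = 3.96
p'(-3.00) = -0.12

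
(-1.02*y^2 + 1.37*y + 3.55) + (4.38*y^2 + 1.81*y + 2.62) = 3.36*y^2 + 3.18*y + 6.17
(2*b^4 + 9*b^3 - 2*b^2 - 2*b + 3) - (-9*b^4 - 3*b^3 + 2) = 11*b^4 + 12*b^3 - 2*b^2 - 2*b + 1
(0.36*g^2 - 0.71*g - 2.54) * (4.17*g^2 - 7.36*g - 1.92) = 1.5012*g^4 - 5.6103*g^3 - 6.0574*g^2 + 20.0576*g + 4.8768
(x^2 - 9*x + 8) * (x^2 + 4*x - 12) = x^4 - 5*x^3 - 40*x^2 + 140*x - 96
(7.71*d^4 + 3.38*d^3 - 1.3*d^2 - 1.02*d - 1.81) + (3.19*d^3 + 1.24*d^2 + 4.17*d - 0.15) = 7.71*d^4 + 6.57*d^3 - 0.0600000000000001*d^2 + 3.15*d - 1.96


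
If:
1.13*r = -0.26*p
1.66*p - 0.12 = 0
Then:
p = 0.07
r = -0.02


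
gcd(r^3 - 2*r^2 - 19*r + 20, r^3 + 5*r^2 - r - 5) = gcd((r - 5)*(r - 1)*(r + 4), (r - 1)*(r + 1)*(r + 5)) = r - 1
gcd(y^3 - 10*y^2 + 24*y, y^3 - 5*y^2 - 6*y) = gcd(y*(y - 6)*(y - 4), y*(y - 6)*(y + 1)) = y^2 - 6*y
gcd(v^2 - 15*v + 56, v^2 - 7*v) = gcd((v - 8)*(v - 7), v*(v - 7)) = v - 7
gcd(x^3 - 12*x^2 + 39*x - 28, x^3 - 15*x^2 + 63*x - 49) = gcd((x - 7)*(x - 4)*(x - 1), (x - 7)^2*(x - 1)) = x^2 - 8*x + 7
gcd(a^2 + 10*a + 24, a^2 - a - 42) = a + 6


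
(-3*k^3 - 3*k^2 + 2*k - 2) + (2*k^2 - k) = -3*k^3 - k^2 + k - 2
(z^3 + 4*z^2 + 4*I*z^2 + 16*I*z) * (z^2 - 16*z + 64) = z^5 - 12*z^4 + 4*I*z^4 - 48*I*z^3 + 256*z^2 + 1024*I*z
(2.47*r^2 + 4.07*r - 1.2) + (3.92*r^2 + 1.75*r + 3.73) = 6.39*r^2 + 5.82*r + 2.53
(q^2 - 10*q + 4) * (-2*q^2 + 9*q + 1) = -2*q^4 + 29*q^3 - 97*q^2 + 26*q + 4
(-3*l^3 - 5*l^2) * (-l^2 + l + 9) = 3*l^5 + 2*l^4 - 32*l^3 - 45*l^2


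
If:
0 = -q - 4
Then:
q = -4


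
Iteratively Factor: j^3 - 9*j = (j - 3)*(j^2 + 3*j) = (j - 3)*(j + 3)*(j)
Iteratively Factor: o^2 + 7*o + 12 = (o + 3)*(o + 4)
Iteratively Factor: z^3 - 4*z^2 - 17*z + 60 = (z - 5)*(z^2 + z - 12) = (z - 5)*(z + 4)*(z - 3)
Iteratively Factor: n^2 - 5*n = (n)*(n - 5)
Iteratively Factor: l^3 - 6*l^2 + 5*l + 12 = (l - 3)*(l^2 - 3*l - 4) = (l - 4)*(l - 3)*(l + 1)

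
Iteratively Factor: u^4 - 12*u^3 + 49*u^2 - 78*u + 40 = (u - 5)*(u^3 - 7*u^2 + 14*u - 8) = (u - 5)*(u - 4)*(u^2 - 3*u + 2) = (u - 5)*(u - 4)*(u - 1)*(u - 2)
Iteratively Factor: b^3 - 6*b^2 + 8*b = (b - 4)*(b^2 - 2*b) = (b - 4)*(b - 2)*(b)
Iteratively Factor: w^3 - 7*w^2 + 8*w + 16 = (w - 4)*(w^2 - 3*w - 4) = (w - 4)^2*(w + 1)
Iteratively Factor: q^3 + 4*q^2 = (q)*(q^2 + 4*q) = q^2*(q + 4)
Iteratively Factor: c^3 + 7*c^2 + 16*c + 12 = (c + 3)*(c^2 + 4*c + 4) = (c + 2)*(c + 3)*(c + 2)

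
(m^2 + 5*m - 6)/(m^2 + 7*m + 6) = (m - 1)/(m + 1)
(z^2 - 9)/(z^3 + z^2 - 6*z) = (z - 3)/(z*(z - 2))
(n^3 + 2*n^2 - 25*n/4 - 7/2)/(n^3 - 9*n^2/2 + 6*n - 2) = (4*n^2 + 16*n + 7)/(2*(2*n^2 - 5*n + 2))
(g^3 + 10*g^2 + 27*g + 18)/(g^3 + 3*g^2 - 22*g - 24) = (g + 3)/(g - 4)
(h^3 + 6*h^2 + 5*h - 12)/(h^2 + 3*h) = h + 3 - 4/h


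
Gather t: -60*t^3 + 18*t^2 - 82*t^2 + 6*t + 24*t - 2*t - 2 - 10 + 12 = -60*t^3 - 64*t^2 + 28*t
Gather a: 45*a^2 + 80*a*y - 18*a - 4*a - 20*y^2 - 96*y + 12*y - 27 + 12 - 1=45*a^2 + a*(80*y - 22) - 20*y^2 - 84*y - 16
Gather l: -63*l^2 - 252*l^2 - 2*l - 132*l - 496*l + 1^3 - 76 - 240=-315*l^2 - 630*l - 315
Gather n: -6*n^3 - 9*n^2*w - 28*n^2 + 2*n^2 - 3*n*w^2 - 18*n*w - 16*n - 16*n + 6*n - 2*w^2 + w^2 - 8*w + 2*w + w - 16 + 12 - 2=-6*n^3 + n^2*(-9*w - 26) + n*(-3*w^2 - 18*w - 26) - w^2 - 5*w - 6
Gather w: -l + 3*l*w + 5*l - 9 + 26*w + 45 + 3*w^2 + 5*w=4*l + 3*w^2 + w*(3*l + 31) + 36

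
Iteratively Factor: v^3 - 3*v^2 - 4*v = (v - 4)*(v^2 + v) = v*(v - 4)*(v + 1)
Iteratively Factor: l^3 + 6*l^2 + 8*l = (l + 4)*(l^2 + 2*l) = l*(l + 4)*(l + 2)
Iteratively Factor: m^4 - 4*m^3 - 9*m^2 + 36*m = (m - 3)*(m^3 - m^2 - 12*m) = (m - 4)*(m - 3)*(m^2 + 3*m) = m*(m - 4)*(m - 3)*(m + 3)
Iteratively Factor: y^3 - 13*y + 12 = (y + 4)*(y^2 - 4*y + 3) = (y - 1)*(y + 4)*(y - 3)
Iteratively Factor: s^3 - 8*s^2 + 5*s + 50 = (s + 2)*(s^2 - 10*s + 25) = (s - 5)*(s + 2)*(s - 5)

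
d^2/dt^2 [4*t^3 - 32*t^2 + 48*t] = 24*t - 64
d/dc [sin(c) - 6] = cos(c)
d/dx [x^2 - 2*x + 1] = 2*x - 2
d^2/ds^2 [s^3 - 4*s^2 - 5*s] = 6*s - 8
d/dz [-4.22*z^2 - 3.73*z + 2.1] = -8.44*z - 3.73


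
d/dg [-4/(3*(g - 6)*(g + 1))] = 4*(2*g - 5)/(3*(g - 6)^2*(g + 1)^2)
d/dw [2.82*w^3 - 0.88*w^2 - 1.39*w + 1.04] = 8.46*w^2 - 1.76*w - 1.39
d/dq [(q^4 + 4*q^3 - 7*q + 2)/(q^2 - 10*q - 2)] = (2*q^5 - 26*q^4 - 88*q^3 - 17*q^2 - 4*q + 34)/(q^4 - 20*q^3 + 96*q^2 + 40*q + 4)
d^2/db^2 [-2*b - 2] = 0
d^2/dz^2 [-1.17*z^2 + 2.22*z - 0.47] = -2.34000000000000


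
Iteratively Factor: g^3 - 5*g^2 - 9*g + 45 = (g - 3)*(g^2 - 2*g - 15) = (g - 5)*(g - 3)*(g + 3)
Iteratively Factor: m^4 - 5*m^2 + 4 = (m - 1)*(m^3 + m^2 - 4*m - 4) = (m - 1)*(m + 1)*(m^2 - 4) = (m - 1)*(m + 1)*(m + 2)*(m - 2)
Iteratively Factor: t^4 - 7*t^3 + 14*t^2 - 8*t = (t)*(t^3 - 7*t^2 + 14*t - 8) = t*(t - 2)*(t^2 - 5*t + 4) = t*(t - 4)*(t - 2)*(t - 1)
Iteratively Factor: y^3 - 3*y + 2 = (y + 2)*(y^2 - 2*y + 1) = (y - 1)*(y + 2)*(y - 1)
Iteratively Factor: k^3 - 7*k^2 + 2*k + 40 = (k + 2)*(k^2 - 9*k + 20) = (k - 4)*(k + 2)*(k - 5)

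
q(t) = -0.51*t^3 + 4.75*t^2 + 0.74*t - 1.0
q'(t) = -1.53*t^2 + 9.5*t + 0.74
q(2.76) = 26.50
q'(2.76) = 15.31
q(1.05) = 4.42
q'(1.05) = 9.03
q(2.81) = 27.27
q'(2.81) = 15.35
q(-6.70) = 360.66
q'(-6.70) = -131.59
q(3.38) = 36.07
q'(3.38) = 15.37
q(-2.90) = 49.24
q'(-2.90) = -39.68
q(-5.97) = 272.39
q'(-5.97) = -110.51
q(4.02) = 45.60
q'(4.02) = 14.20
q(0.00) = -1.00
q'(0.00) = 0.74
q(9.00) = 18.62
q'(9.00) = -37.69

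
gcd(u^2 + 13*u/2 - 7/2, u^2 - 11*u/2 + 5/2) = u - 1/2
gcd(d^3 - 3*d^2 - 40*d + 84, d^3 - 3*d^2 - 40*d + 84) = d^3 - 3*d^2 - 40*d + 84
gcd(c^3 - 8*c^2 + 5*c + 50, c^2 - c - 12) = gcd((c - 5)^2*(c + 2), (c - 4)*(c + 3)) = 1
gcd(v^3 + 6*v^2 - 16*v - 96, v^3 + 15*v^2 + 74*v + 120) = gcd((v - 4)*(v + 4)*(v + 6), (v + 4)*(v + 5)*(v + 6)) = v^2 + 10*v + 24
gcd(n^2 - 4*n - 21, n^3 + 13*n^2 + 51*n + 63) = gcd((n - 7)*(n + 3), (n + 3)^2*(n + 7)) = n + 3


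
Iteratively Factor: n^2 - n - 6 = (n - 3)*(n + 2)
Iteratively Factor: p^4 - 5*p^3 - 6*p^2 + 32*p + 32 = (p - 4)*(p^3 - p^2 - 10*p - 8) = (p - 4)*(p + 1)*(p^2 - 2*p - 8) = (p - 4)*(p + 1)*(p + 2)*(p - 4)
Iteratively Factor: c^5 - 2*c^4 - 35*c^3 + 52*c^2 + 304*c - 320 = (c - 1)*(c^4 - c^3 - 36*c^2 + 16*c + 320) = (c - 5)*(c - 1)*(c^3 + 4*c^2 - 16*c - 64) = (c - 5)*(c - 4)*(c - 1)*(c^2 + 8*c + 16) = (c - 5)*(c - 4)*(c - 1)*(c + 4)*(c + 4)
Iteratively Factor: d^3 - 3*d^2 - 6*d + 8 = (d - 4)*(d^2 + d - 2) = (d - 4)*(d + 2)*(d - 1)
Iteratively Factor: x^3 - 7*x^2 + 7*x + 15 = (x - 5)*(x^2 - 2*x - 3) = (x - 5)*(x + 1)*(x - 3)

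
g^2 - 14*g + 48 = (g - 8)*(g - 6)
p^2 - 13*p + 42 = (p - 7)*(p - 6)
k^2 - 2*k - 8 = (k - 4)*(k + 2)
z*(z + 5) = z^2 + 5*z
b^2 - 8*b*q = b*(b - 8*q)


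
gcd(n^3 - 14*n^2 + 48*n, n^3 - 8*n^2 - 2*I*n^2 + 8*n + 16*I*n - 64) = n - 8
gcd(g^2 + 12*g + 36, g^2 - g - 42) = g + 6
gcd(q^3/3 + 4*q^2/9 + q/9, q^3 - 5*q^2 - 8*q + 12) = 1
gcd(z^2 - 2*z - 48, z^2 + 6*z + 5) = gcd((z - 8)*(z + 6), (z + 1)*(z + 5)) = 1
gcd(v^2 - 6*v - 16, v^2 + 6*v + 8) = v + 2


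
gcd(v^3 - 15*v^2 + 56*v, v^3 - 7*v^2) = v^2 - 7*v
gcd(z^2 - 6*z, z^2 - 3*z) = z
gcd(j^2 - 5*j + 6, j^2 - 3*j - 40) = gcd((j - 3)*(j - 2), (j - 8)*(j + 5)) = 1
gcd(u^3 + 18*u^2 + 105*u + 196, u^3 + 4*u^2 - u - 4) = u + 4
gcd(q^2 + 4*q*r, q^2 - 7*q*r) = q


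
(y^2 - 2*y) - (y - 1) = y^2 - 3*y + 1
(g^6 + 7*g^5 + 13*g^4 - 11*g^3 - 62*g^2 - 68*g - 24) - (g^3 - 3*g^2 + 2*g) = g^6 + 7*g^5 + 13*g^4 - 12*g^3 - 59*g^2 - 70*g - 24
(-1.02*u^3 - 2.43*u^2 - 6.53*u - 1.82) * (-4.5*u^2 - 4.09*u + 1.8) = 4.59*u^5 + 15.1068*u^4 + 37.4877*u^3 + 30.5237*u^2 - 4.3102*u - 3.276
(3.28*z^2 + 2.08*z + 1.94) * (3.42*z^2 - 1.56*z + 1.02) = 11.2176*z^4 + 1.9968*z^3 + 6.7356*z^2 - 0.9048*z + 1.9788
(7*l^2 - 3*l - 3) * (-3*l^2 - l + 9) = -21*l^4 + 2*l^3 + 75*l^2 - 24*l - 27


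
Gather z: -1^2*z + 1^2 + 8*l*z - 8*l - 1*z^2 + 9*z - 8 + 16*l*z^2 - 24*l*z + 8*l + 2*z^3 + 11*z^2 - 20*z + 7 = 2*z^3 + z^2*(16*l + 10) + z*(-16*l - 12)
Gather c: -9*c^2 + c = -9*c^2 + c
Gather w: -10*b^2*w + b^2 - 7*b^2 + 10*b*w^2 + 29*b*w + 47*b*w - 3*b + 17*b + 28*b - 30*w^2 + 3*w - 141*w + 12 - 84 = -6*b^2 + 42*b + w^2*(10*b - 30) + w*(-10*b^2 + 76*b - 138) - 72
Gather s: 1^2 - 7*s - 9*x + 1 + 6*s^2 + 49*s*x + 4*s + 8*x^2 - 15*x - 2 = 6*s^2 + s*(49*x - 3) + 8*x^2 - 24*x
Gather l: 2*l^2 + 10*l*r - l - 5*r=2*l^2 + l*(10*r - 1) - 5*r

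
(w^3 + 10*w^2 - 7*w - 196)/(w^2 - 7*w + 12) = (w^2 + 14*w + 49)/(w - 3)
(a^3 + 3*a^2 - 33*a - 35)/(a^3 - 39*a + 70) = (a + 1)/(a - 2)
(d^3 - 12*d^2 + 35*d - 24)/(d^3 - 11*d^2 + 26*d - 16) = (d - 3)/(d - 2)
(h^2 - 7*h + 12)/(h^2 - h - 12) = (h - 3)/(h + 3)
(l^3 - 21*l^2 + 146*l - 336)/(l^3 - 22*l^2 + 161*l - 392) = (l - 6)/(l - 7)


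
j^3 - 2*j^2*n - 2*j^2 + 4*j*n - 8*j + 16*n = (j - 4)*(j + 2)*(j - 2*n)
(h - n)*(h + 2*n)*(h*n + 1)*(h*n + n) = h^4*n^2 + h^3*n^3 + h^3*n^2 + h^3*n - 2*h^2*n^4 + h^2*n^3 + h^2*n^2 + h^2*n - 2*h*n^4 - 2*h*n^3 + h*n^2 - 2*n^3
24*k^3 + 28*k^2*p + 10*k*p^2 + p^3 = (2*k + p)^2*(6*k + p)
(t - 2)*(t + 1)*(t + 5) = t^3 + 4*t^2 - 7*t - 10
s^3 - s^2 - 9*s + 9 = (s - 3)*(s - 1)*(s + 3)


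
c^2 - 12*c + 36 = (c - 6)^2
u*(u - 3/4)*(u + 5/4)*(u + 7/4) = u^4 + 9*u^3/4 - u^2/16 - 105*u/64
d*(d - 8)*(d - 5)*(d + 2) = d^4 - 11*d^3 + 14*d^2 + 80*d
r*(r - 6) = r^2 - 6*r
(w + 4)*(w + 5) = w^2 + 9*w + 20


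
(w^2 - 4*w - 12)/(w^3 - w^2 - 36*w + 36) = (w + 2)/(w^2 + 5*w - 6)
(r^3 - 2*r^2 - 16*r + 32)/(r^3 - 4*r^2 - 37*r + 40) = (r^3 - 2*r^2 - 16*r + 32)/(r^3 - 4*r^2 - 37*r + 40)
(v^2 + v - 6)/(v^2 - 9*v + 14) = (v + 3)/(v - 7)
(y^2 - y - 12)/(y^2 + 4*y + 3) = (y - 4)/(y + 1)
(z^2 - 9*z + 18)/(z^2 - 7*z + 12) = (z - 6)/(z - 4)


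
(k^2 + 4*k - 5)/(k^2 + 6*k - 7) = (k + 5)/(k + 7)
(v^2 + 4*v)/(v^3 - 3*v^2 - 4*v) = (v + 4)/(v^2 - 3*v - 4)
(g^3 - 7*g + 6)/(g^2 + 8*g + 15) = (g^2 - 3*g + 2)/(g + 5)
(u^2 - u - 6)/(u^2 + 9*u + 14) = (u - 3)/(u + 7)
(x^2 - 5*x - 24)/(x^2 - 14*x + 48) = (x + 3)/(x - 6)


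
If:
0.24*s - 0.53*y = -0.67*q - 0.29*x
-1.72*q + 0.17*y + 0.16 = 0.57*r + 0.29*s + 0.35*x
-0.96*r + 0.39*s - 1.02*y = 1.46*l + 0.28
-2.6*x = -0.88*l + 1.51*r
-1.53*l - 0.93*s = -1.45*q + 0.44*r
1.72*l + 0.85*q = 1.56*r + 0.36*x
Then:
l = -0.20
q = 0.09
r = -0.18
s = 0.54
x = 0.04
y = 0.38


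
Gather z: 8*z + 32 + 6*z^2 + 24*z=6*z^2 + 32*z + 32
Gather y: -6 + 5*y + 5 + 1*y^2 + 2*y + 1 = y^2 + 7*y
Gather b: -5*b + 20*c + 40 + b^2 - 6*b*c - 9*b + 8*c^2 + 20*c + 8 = b^2 + b*(-6*c - 14) + 8*c^2 + 40*c + 48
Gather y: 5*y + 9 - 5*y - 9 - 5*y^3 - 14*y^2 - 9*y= -5*y^3 - 14*y^2 - 9*y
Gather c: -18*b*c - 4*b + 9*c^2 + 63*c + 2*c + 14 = -4*b + 9*c^2 + c*(65 - 18*b) + 14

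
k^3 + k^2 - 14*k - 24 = (k - 4)*(k + 2)*(k + 3)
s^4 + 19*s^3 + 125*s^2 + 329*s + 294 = (s + 2)*(s + 3)*(s + 7)^2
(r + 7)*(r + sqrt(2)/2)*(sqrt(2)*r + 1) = sqrt(2)*r^3 + 2*r^2 + 7*sqrt(2)*r^2 + sqrt(2)*r/2 + 14*r + 7*sqrt(2)/2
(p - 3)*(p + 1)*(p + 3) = p^3 + p^2 - 9*p - 9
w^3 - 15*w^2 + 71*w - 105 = (w - 7)*(w - 5)*(w - 3)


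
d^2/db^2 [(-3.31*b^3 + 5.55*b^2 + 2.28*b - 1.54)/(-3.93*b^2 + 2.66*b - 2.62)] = (-1.70530256582424e-13*b^5 - 207.788944*b^3 + 347.179344*b^2 + 180.59136*b - 117.895072)/(60.698457*b^6 - 123.250302*b^5 + 204.818238*b^4 - 183.154832*b^3 + 136.545492*b^2 - 54.777912*b + 17.984728)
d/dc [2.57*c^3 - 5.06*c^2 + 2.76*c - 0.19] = 7.71*c^2 - 10.12*c + 2.76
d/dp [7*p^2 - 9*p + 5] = 14*p - 9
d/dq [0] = 0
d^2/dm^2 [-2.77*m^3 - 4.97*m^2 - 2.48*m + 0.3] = -16.62*m - 9.94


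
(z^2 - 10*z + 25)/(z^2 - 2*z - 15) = (z - 5)/(z + 3)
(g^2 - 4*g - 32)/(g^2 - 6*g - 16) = (g + 4)/(g + 2)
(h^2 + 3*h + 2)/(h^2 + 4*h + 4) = (h + 1)/(h + 2)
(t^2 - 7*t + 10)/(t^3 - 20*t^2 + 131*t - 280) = (t - 2)/(t^2 - 15*t + 56)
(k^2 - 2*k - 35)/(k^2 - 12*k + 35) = (k + 5)/(k - 5)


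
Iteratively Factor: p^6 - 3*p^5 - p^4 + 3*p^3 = (p - 1)*(p^5 - 2*p^4 - 3*p^3) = (p - 1)*(p + 1)*(p^4 - 3*p^3) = (p - 3)*(p - 1)*(p + 1)*(p^3) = p*(p - 3)*(p - 1)*(p + 1)*(p^2) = p^2*(p - 3)*(p - 1)*(p + 1)*(p)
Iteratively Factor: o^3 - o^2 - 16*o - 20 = (o + 2)*(o^2 - 3*o - 10) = (o - 5)*(o + 2)*(o + 2)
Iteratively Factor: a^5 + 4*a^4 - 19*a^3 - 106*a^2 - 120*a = (a + 4)*(a^4 - 19*a^2 - 30*a) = a*(a + 4)*(a^3 - 19*a - 30) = a*(a + 3)*(a + 4)*(a^2 - 3*a - 10) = a*(a - 5)*(a + 3)*(a + 4)*(a + 2)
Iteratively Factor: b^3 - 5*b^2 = (b)*(b^2 - 5*b) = b^2*(b - 5)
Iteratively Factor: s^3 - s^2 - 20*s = (s + 4)*(s^2 - 5*s) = (s - 5)*(s + 4)*(s)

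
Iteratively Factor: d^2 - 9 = (d - 3)*(d + 3)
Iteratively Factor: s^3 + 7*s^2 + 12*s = (s + 3)*(s^2 + 4*s) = s*(s + 3)*(s + 4)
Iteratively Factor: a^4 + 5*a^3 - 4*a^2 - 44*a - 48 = (a + 2)*(a^3 + 3*a^2 - 10*a - 24) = (a + 2)^2*(a^2 + a - 12) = (a - 3)*(a + 2)^2*(a + 4)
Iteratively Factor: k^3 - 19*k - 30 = (k + 2)*(k^2 - 2*k - 15) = (k - 5)*(k + 2)*(k + 3)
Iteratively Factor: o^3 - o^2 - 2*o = (o + 1)*(o^2 - 2*o) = (o - 2)*(o + 1)*(o)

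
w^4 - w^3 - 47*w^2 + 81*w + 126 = (w - 6)*(w - 3)*(w + 1)*(w + 7)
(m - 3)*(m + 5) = m^2 + 2*m - 15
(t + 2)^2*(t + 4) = t^3 + 8*t^2 + 20*t + 16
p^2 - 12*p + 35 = (p - 7)*(p - 5)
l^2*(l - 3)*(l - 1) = l^4 - 4*l^3 + 3*l^2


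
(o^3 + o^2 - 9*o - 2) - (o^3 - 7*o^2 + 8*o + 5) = 8*o^2 - 17*o - 7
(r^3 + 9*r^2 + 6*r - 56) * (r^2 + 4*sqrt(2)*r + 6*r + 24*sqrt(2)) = r^5 + 4*sqrt(2)*r^4 + 15*r^4 + 60*r^3 + 60*sqrt(2)*r^3 - 20*r^2 + 240*sqrt(2)*r^2 - 336*r - 80*sqrt(2)*r - 1344*sqrt(2)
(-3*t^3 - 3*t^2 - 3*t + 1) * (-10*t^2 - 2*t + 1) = 30*t^5 + 36*t^4 + 33*t^3 - 7*t^2 - 5*t + 1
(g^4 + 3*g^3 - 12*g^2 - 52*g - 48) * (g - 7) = g^5 - 4*g^4 - 33*g^3 + 32*g^2 + 316*g + 336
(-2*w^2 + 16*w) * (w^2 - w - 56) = -2*w^4 + 18*w^3 + 96*w^2 - 896*w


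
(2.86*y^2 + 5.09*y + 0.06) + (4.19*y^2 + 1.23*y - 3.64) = 7.05*y^2 + 6.32*y - 3.58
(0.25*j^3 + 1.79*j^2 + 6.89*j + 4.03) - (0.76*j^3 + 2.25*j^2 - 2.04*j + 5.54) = -0.51*j^3 - 0.46*j^2 + 8.93*j - 1.51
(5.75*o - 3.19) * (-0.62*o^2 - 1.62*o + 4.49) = -3.565*o^3 - 7.3372*o^2 + 30.9853*o - 14.3231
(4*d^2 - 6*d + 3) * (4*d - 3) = 16*d^3 - 36*d^2 + 30*d - 9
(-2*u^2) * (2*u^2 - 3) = -4*u^4 + 6*u^2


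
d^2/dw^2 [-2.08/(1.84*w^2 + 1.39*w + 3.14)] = (14.084096*w^2 + 10.639616*w - 2.08*(3.68*w + 1.39)*(7.36*w + 2.78) + 24.034816)/(1.84*w^2 + 1.39*w + 3.14)^3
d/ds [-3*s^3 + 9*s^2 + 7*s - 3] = -9*s^2 + 18*s + 7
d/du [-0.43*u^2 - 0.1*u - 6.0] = -0.86*u - 0.1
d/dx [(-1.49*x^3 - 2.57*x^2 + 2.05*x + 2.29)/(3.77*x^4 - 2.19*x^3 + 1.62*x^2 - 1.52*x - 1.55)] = (5.6173*x^6 + 19.3778*x^5 - 31.2276*x^4 - 21.0246*x^3 + 22.5592*x^2 + 0.547399999999999*x + 0.3033)/(14.2129*x^8 - 16.5126*x^7 + 17.0109*x^6 - 18.5564*x^5 - 2.405*x^4 + 1.8642*x^3 - 2.7116*x^2 + 4.712*x + 2.4025)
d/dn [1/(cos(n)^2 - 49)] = 2*sin(n)*cos(n)/(cos(n)^2 - 49)^2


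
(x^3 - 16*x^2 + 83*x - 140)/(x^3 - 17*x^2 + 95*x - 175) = (x - 4)/(x - 5)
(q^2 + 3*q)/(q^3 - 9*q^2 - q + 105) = q/(q^2 - 12*q + 35)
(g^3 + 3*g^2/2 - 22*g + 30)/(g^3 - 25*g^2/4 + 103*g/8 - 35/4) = 4*(g + 6)/(4*g - 7)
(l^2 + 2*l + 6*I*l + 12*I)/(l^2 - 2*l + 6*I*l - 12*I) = (l + 2)/(l - 2)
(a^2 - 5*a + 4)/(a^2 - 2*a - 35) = (-a^2 + 5*a - 4)/(-a^2 + 2*a + 35)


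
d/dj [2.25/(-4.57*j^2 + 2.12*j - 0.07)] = (20.565*j - 4.77)/(4.57*j^2 - 2.12*j + 0.07)^2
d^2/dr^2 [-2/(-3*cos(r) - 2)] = 6*(3*sin(r)^2 + 2*cos(r) + 3)/(3*cos(r) + 2)^3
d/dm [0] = 0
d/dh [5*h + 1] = 5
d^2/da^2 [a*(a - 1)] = 2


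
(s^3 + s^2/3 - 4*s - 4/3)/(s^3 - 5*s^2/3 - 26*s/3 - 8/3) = (s - 2)/(s - 4)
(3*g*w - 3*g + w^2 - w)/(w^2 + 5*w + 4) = (3*g*w - 3*g + w^2 - w)/(w^2 + 5*w + 4)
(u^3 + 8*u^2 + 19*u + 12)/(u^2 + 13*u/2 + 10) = 2*(u^2 + 4*u + 3)/(2*u + 5)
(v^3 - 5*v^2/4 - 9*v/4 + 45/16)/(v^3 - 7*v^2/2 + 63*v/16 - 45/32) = 2*(2*v + 3)/(4*v - 3)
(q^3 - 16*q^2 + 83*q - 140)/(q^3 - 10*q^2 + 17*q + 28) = (q - 5)/(q + 1)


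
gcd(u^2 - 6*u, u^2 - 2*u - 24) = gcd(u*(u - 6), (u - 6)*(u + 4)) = u - 6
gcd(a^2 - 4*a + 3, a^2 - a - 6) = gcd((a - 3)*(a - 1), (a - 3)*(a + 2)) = a - 3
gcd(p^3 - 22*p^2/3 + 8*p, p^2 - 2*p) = p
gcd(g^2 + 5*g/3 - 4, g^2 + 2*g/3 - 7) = g + 3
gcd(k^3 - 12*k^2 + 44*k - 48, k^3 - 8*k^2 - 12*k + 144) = k - 6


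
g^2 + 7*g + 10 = (g + 2)*(g + 5)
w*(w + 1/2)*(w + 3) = w^3 + 7*w^2/2 + 3*w/2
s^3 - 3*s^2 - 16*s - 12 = (s - 6)*(s + 1)*(s + 2)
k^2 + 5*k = k*(k + 5)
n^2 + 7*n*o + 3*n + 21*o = (n + 3)*(n + 7*o)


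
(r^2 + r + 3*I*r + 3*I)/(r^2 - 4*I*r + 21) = (r + 1)/(r - 7*I)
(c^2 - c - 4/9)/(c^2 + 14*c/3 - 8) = (c + 1/3)/(c + 6)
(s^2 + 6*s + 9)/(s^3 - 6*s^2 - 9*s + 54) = (s + 3)/(s^2 - 9*s + 18)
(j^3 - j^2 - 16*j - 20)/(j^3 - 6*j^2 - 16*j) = (j^2 - 3*j - 10)/(j*(j - 8))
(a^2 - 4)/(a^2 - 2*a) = (a + 2)/a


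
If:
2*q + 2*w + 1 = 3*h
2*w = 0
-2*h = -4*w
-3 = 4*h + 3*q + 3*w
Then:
No Solution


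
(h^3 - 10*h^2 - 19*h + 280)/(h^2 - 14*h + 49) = (h^2 - 3*h - 40)/(h - 7)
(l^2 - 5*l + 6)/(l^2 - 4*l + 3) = (l - 2)/(l - 1)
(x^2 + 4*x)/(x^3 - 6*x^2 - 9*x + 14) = x*(x + 4)/(x^3 - 6*x^2 - 9*x + 14)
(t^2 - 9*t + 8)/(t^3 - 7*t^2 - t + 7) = (t - 8)/(t^2 - 6*t - 7)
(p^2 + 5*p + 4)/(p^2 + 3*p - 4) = (p + 1)/(p - 1)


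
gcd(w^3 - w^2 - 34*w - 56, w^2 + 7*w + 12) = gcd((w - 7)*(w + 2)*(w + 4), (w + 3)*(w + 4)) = w + 4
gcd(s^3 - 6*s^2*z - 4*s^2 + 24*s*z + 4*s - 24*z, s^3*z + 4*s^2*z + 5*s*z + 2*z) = 1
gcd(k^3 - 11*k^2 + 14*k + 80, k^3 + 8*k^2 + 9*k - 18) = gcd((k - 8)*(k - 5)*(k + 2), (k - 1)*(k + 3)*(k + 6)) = 1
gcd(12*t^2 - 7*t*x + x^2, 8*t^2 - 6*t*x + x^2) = -4*t + x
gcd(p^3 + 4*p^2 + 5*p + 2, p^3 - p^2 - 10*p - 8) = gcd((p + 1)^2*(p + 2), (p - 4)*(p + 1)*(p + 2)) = p^2 + 3*p + 2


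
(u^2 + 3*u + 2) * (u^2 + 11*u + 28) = u^4 + 14*u^3 + 63*u^2 + 106*u + 56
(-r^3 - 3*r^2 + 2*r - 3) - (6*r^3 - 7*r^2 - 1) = -7*r^3 + 4*r^2 + 2*r - 2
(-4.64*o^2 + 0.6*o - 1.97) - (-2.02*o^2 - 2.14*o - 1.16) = -2.62*o^2 + 2.74*o - 0.81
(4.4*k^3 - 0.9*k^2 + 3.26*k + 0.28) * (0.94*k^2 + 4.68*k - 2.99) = 4.136*k^5 + 19.746*k^4 - 14.3036*k^3 + 18.211*k^2 - 8.437*k - 0.8372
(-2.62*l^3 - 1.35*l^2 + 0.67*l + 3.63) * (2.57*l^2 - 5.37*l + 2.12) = -6.7334*l^5 + 10.5999*l^4 + 3.417*l^3 + 2.8692*l^2 - 18.0727*l + 7.6956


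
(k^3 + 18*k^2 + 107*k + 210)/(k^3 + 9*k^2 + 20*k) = (k^2 + 13*k + 42)/(k*(k + 4))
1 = 1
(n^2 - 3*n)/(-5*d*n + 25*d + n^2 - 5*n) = n*(3 - n)/(5*d*n - 25*d - n^2 + 5*n)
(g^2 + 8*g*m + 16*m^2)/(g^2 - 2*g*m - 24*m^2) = (g + 4*m)/(g - 6*m)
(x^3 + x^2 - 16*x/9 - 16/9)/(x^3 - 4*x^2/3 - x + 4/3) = (x + 4/3)/(x - 1)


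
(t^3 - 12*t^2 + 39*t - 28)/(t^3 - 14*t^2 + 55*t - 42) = (t - 4)/(t - 6)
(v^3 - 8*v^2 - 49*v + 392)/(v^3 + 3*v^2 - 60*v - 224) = (v - 7)/(v + 4)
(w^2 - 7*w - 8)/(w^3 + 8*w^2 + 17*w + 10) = (w - 8)/(w^2 + 7*w + 10)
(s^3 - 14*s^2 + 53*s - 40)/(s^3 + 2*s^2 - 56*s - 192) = (s^2 - 6*s + 5)/(s^2 + 10*s + 24)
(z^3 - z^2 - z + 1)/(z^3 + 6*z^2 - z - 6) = (z - 1)/(z + 6)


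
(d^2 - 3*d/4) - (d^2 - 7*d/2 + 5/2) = 11*d/4 - 5/2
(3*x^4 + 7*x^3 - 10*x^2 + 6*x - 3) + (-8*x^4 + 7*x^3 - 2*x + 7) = -5*x^4 + 14*x^3 - 10*x^2 + 4*x + 4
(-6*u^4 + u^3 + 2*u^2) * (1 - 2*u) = 12*u^5 - 8*u^4 - 3*u^3 + 2*u^2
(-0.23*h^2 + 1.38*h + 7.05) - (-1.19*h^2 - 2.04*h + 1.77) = 0.96*h^2 + 3.42*h + 5.28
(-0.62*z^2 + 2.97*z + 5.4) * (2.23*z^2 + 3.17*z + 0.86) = -1.3826*z^4 + 4.6577*z^3 + 20.9237*z^2 + 19.6722*z + 4.644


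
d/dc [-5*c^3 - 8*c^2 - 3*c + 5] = -15*c^2 - 16*c - 3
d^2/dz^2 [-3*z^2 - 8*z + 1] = -6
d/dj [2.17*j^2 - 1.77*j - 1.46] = 4.34*j - 1.77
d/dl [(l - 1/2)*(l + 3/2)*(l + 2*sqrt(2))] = 3*l^2 + 2*l + 4*sqrt(2)*l - 3/4 + 2*sqrt(2)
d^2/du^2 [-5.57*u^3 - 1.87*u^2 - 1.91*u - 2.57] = -33.42*u - 3.74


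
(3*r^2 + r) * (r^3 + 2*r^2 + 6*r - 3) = 3*r^5 + 7*r^4 + 20*r^3 - 3*r^2 - 3*r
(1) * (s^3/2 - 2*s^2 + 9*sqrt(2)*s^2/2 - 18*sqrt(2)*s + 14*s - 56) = s^3/2 - 2*s^2 + 9*sqrt(2)*s^2/2 - 18*sqrt(2)*s + 14*s - 56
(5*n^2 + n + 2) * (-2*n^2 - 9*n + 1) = -10*n^4 - 47*n^3 - 8*n^2 - 17*n + 2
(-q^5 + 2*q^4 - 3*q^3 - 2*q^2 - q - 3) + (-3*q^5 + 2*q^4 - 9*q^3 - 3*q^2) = -4*q^5 + 4*q^4 - 12*q^3 - 5*q^2 - q - 3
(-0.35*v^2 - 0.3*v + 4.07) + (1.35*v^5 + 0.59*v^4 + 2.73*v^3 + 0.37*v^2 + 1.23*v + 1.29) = 1.35*v^5 + 0.59*v^4 + 2.73*v^3 + 0.02*v^2 + 0.93*v + 5.36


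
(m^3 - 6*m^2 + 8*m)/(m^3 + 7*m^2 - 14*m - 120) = m*(m - 2)/(m^2 + 11*m + 30)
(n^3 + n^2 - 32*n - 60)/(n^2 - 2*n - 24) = (n^2 + 7*n + 10)/(n + 4)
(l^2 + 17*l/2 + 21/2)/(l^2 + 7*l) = (l + 3/2)/l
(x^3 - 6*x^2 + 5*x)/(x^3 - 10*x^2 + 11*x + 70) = x*(x - 1)/(x^2 - 5*x - 14)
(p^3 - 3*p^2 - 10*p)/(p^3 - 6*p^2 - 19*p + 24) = p*(p^2 - 3*p - 10)/(p^3 - 6*p^2 - 19*p + 24)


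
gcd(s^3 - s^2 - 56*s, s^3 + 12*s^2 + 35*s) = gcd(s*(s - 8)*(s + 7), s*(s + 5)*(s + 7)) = s^2 + 7*s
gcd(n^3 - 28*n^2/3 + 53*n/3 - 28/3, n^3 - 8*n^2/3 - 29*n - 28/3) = n - 7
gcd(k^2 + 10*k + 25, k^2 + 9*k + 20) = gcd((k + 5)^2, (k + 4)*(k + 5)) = k + 5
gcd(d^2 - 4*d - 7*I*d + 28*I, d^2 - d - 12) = d - 4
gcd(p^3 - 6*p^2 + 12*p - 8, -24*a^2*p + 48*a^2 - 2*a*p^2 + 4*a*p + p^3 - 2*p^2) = p - 2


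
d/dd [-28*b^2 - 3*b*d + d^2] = -3*b + 2*d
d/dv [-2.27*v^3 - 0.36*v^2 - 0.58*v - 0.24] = -6.81*v^2 - 0.72*v - 0.58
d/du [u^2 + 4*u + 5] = 2*u + 4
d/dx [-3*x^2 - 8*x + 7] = -6*x - 8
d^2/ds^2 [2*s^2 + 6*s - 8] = 4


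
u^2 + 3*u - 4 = (u - 1)*(u + 4)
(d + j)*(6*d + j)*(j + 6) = 6*d^2*j + 36*d^2 + 7*d*j^2 + 42*d*j + j^3 + 6*j^2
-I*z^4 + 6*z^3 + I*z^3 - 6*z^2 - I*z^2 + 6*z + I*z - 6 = (z - I)*(z + I)*(z + 6*I)*(-I*z + I)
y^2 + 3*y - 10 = (y - 2)*(y + 5)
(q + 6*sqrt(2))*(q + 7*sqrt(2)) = q^2 + 13*sqrt(2)*q + 84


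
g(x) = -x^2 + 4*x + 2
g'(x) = 4 - 2*x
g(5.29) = -4.82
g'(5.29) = -6.58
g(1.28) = 5.48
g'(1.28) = 1.44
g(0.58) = 3.98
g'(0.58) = 2.84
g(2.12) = 5.99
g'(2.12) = -0.24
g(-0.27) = 0.85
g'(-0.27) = 4.54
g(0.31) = 3.14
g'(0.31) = 3.38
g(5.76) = -8.14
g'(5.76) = -7.52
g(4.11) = 1.55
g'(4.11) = -4.22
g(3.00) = 5.00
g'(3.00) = -2.00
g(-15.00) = -283.00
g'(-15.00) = 34.00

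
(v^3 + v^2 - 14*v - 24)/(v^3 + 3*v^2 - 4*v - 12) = (v - 4)/(v - 2)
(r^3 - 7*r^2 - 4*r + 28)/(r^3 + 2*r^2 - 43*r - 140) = (r^2 - 4)/(r^2 + 9*r + 20)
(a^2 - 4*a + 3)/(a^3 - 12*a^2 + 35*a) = (a^2 - 4*a + 3)/(a*(a^2 - 12*a + 35))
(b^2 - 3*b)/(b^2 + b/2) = 2*(b - 3)/(2*b + 1)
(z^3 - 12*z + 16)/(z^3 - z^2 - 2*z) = (z^2 + 2*z - 8)/(z*(z + 1))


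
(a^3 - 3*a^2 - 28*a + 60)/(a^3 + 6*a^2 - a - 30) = (a - 6)/(a + 3)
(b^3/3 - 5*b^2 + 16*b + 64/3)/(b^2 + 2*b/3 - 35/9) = 3*(b^3 - 15*b^2 + 48*b + 64)/(9*b^2 + 6*b - 35)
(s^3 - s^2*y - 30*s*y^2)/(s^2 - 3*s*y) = (s^2 - s*y - 30*y^2)/(s - 3*y)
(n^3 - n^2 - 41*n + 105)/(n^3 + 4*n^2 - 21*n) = (n - 5)/n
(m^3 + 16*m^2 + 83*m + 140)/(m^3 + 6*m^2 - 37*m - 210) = (m + 4)/(m - 6)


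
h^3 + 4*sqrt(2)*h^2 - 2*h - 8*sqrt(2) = (h - sqrt(2))*(h + sqrt(2))*(h + 4*sqrt(2))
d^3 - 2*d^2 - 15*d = d*(d - 5)*(d + 3)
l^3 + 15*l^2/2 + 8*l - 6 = (l - 1/2)*(l + 2)*(l + 6)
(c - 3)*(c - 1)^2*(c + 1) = c^4 - 4*c^3 + 2*c^2 + 4*c - 3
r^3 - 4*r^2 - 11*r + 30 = (r - 5)*(r - 2)*(r + 3)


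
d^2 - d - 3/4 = (d - 3/2)*(d + 1/2)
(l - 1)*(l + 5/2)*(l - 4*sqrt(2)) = l^3 - 4*sqrt(2)*l^2 + 3*l^2/2 - 6*sqrt(2)*l - 5*l/2 + 10*sqrt(2)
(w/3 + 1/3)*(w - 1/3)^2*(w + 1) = w^4/3 + 4*w^3/9 - 2*w^2/27 - 4*w/27 + 1/27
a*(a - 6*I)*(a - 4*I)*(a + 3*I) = a^4 - 7*I*a^3 + 6*a^2 - 72*I*a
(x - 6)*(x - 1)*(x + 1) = x^3 - 6*x^2 - x + 6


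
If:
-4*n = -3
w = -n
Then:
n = 3/4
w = -3/4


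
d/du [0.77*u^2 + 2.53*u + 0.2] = 1.54*u + 2.53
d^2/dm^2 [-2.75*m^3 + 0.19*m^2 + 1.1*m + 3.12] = 0.38 - 16.5*m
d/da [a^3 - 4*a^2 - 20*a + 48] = 3*a^2 - 8*a - 20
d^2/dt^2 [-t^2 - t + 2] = -2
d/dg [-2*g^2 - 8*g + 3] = -4*g - 8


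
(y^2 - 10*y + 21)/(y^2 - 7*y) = (y - 3)/y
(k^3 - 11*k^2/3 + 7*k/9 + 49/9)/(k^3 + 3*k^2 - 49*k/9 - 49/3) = (3*k^2 - 4*k - 7)/(3*k^2 + 16*k + 21)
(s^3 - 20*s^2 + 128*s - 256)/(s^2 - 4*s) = s - 16 + 64/s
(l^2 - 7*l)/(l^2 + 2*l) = (l - 7)/(l + 2)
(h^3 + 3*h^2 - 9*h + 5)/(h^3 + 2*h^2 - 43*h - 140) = (h^2 - 2*h + 1)/(h^2 - 3*h - 28)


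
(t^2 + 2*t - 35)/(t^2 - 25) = (t + 7)/(t + 5)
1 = 1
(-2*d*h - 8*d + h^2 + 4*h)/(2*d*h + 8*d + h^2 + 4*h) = (-2*d + h)/(2*d + h)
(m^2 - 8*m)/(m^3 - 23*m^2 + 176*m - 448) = m/(m^2 - 15*m + 56)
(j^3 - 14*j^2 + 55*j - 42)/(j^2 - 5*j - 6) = (j^2 - 8*j + 7)/(j + 1)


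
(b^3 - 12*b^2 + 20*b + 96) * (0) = 0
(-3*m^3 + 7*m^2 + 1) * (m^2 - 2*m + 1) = -3*m^5 + 13*m^4 - 17*m^3 + 8*m^2 - 2*m + 1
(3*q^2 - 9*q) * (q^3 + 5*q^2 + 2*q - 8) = 3*q^5 + 6*q^4 - 39*q^3 - 42*q^2 + 72*q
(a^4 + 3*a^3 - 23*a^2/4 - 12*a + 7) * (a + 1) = a^5 + 4*a^4 - 11*a^3/4 - 71*a^2/4 - 5*a + 7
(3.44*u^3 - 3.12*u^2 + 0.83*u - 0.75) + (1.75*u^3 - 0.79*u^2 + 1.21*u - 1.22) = 5.19*u^3 - 3.91*u^2 + 2.04*u - 1.97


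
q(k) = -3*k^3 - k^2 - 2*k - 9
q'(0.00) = -2.00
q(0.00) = -9.00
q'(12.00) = -1322.00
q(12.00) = -5361.00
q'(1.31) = -20.06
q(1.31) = -20.08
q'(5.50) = -285.25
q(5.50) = -549.38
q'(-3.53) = -107.09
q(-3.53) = 117.56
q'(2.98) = -87.88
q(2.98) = -103.23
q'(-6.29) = -345.50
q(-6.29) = 710.59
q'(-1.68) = -24.04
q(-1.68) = 5.76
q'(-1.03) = -9.49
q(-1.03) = -4.72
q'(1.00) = -13.00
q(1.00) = -15.00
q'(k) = -9*k^2 - 2*k - 2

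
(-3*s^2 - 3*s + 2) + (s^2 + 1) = -2*s^2 - 3*s + 3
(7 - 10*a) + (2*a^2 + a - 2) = 2*a^2 - 9*a + 5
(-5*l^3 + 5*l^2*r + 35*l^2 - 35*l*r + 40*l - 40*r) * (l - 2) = -5*l^4 + 5*l^3*r + 45*l^3 - 45*l^2*r - 30*l^2 + 30*l*r - 80*l + 80*r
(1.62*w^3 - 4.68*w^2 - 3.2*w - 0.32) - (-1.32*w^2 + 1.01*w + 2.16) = 1.62*w^3 - 3.36*w^2 - 4.21*w - 2.48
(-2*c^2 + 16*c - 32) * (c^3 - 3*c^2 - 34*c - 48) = -2*c^5 + 22*c^4 - 12*c^3 - 352*c^2 + 320*c + 1536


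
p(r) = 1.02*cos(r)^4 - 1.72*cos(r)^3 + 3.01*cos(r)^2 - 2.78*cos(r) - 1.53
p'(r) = -4.08*sin(r)*cos(r)^3 + 5.16*sin(r)*cos(r)^2 - 6.02*sin(r)*cos(r) + 2.78*sin(r)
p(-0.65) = -2.29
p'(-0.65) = 0.48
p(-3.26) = 6.87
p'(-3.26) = 2.11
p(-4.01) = 2.16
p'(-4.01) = 7.57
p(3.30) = 6.78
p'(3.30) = -2.79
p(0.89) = -2.36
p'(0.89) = 0.01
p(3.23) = 6.93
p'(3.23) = -1.58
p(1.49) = -1.74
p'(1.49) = 2.32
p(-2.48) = 3.78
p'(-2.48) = -7.83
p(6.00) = -2.08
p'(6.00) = 0.52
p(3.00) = 6.82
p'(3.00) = 2.51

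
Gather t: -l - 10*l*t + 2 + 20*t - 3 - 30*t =-l + t*(-10*l - 10) - 1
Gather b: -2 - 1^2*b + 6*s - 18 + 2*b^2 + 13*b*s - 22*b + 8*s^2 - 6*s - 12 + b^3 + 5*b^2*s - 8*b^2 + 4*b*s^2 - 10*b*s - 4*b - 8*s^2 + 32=b^3 + b^2*(5*s - 6) + b*(4*s^2 + 3*s - 27)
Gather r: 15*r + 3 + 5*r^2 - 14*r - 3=5*r^2 + r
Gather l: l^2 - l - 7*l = l^2 - 8*l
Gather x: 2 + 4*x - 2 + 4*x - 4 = 8*x - 4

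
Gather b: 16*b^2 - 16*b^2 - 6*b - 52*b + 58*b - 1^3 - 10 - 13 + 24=0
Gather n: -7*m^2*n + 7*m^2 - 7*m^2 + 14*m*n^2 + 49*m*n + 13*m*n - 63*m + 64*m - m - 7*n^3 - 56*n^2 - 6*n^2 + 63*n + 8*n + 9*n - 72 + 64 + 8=-7*n^3 + n^2*(14*m - 62) + n*(-7*m^2 + 62*m + 80)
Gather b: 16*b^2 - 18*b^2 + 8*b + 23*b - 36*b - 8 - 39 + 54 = -2*b^2 - 5*b + 7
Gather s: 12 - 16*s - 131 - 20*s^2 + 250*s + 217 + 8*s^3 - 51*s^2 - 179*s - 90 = 8*s^3 - 71*s^2 + 55*s + 8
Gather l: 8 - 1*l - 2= 6 - l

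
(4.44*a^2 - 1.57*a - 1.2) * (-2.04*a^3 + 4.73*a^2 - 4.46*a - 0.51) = -9.0576*a^5 + 24.204*a^4 - 24.7805*a^3 - 0.9382*a^2 + 6.1527*a + 0.612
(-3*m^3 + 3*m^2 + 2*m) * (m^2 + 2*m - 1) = -3*m^5 - 3*m^4 + 11*m^3 + m^2 - 2*m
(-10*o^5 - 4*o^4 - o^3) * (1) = -10*o^5 - 4*o^4 - o^3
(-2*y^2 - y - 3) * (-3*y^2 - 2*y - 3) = 6*y^4 + 7*y^3 + 17*y^2 + 9*y + 9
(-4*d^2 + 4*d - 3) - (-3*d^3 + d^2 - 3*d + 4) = 3*d^3 - 5*d^2 + 7*d - 7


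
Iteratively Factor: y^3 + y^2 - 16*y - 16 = (y + 1)*(y^2 - 16) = (y + 1)*(y + 4)*(y - 4)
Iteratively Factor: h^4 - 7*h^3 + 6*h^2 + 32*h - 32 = (h + 2)*(h^3 - 9*h^2 + 24*h - 16) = (h - 1)*(h + 2)*(h^2 - 8*h + 16) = (h - 4)*(h - 1)*(h + 2)*(h - 4)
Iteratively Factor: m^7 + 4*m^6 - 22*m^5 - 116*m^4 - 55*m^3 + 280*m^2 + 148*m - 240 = (m - 1)*(m^6 + 5*m^5 - 17*m^4 - 133*m^3 - 188*m^2 + 92*m + 240) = (m - 1)*(m + 4)*(m^5 + m^4 - 21*m^3 - 49*m^2 + 8*m + 60) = (m - 1)^2*(m + 4)*(m^4 + 2*m^3 - 19*m^2 - 68*m - 60) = (m - 1)^2*(m + 3)*(m + 4)*(m^3 - m^2 - 16*m - 20) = (m - 1)^2*(m + 2)*(m + 3)*(m + 4)*(m^2 - 3*m - 10) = (m - 5)*(m - 1)^2*(m + 2)*(m + 3)*(m + 4)*(m + 2)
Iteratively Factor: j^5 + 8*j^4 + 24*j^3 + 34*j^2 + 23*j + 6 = (j + 1)*(j^4 + 7*j^3 + 17*j^2 + 17*j + 6) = (j + 1)*(j + 3)*(j^3 + 4*j^2 + 5*j + 2) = (j + 1)*(j + 2)*(j + 3)*(j^2 + 2*j + 1) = (j + 1)^2*(j + 2)*(j + 3)*(j + 1)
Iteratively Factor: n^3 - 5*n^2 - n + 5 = (n + 1)*(n^2 - 6*n + 5) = (n - 5)*(n + 1)*(n - 1)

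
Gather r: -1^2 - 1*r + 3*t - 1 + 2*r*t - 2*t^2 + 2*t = r*(2*t - 1) - 2*t^2 + 5*t - 2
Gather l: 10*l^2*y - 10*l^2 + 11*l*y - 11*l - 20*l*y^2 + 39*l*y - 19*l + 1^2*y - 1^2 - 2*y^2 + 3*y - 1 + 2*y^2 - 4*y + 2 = l^2*(10*y - 10) + l*(-20*y^2 + 50*y - 30)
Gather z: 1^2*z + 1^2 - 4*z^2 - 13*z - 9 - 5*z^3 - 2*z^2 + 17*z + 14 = -5*z^3 - 6*z^2 + 5*z + 6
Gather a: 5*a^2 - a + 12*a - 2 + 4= 5*a^2 + 11*a + 2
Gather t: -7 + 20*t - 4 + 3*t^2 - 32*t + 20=3*t^2 - 12*t + 9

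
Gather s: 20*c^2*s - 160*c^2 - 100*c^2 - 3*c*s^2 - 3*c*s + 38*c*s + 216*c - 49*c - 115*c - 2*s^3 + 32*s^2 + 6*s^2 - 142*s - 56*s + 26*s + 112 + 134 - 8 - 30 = -260*c^2 + 52*c - 2*s^3 + s^2*(38 - 3*c) + s*(20*c^2 + 35*c - 172) + 208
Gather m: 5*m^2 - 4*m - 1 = 5*m^2 - 4*m - 1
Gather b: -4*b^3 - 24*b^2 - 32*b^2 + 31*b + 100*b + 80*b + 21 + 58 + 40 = -4*b^3 - 56*b^2 + 211*b + 119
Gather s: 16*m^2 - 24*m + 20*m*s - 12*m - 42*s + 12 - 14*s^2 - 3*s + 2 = 16*m^2 - 36*m - 14*s^2 + s*(20*m - 45) + 14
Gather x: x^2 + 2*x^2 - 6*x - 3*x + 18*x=3*x^2 + 9*x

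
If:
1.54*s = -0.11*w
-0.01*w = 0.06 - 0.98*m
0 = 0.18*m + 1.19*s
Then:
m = 0.06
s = -0.01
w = 0.13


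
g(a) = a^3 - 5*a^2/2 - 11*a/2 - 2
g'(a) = 3*a^2 - 5*a - 11/2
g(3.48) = -9.27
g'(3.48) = 13.43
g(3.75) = -5.05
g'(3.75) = 17.94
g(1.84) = -14.35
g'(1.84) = -4.54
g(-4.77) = -141.18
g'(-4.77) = 86.61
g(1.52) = -12.62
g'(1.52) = -6.17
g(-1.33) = -1.46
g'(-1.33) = 6.46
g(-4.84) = -147.32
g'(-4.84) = 88.98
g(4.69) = 20.38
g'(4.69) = 37.04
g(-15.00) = -3857.00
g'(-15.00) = 744.50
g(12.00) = 1300.00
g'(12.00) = 366.50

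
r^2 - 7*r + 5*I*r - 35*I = (r - 7)*(r + 5*I)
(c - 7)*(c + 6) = c^2 - c - 42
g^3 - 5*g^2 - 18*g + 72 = (g - 6)*(g - 3)*(g + 4)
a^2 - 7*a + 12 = (a - 4)*(a - 3)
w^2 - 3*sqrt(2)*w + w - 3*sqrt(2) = (w + 1)*(w - 3*sqrt(2))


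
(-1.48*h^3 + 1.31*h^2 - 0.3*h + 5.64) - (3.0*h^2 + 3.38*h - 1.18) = -1.48*h^3 - 1.69*h^2 - 3.68*h + 6.82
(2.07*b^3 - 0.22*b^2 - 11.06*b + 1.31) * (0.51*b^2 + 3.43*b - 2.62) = 1.0557*b^5 + 6.9879*b^4 - 11.8186*b^3 - 36.6913*b^2 + 33.4705*b - 3.4322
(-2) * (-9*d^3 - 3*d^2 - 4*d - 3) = 18*d^3 + 6*d^2 + 8*d + 6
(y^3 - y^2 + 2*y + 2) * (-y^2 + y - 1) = -y^5 + 2*y^4 - 4*y^3 + y^2 - 2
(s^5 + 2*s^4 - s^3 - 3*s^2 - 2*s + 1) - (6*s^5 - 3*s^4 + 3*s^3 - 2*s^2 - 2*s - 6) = -5*s^5 + 5*s^4 - 4*s^3 - s^2 + 7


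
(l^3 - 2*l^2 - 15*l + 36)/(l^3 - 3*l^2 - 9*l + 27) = (l + 4)/(l + 3)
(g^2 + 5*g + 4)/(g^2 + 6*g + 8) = (g + 1)/(g + 2)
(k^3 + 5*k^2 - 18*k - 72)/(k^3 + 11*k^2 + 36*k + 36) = (k - 4)/(k + 2)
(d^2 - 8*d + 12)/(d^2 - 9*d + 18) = (d - 2)/(d - 3)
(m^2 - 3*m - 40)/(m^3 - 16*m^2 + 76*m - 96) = (m + 5)/(m^2 - 8*m + 12)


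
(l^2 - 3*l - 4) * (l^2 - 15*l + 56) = l^4 - 18*l^3 + 97*l^2 - 108*l - 224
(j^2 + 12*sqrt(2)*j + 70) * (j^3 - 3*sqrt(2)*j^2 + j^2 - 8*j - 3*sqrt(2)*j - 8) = j^5 + j^4 + 9*sqrt(2)*j^4 - 10*j^3 + 9*sqrt(2)*j^3 - 306*sqrt(2)*j^2 - 10*j^2 - 560*j - 306*sqrt(2)*j - 560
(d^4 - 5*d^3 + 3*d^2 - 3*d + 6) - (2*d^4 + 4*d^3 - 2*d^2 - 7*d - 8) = -d^4 - 9*d^3 + 5*d^2 + 4*d + 14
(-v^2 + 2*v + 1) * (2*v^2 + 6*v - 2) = -2*v^4 - 2*v^3 + 16*v^2 + 2*v - 2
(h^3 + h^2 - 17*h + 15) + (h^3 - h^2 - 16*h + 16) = 2*h^3 - 33*h + 31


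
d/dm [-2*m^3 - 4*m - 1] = -6*m^2 - 4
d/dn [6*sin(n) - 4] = 6*cos(n)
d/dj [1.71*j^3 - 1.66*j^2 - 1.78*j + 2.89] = 5.13*j^2 - 3.32*j - 1.78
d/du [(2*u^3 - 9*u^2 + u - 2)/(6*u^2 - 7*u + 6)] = (12*u^4 - 28*u^3 + 93*u^2 - 84*u - 8)/(36*u^4 - 84*u^3 + 121*u^2 - 84*u + 36)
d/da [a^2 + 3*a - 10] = 2*a + 3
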